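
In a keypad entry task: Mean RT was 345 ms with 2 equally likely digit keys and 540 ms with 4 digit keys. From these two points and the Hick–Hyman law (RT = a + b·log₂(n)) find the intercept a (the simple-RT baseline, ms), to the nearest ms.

150 ms

The slope on a log₂ axis is (540 − 345) / (2 − 1) = 195 ms/bit.
a = RT₁ − b·log₂ n₁ = 345 − 195 × 1 = 150.000 ms.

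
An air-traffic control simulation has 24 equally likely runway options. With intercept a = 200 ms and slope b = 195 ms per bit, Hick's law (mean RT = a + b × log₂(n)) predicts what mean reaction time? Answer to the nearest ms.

log₂(24) = 4.5850 bits, so RT = 200 + 195 × 4.5850 ≈ 1094.068 ms.

1094 ms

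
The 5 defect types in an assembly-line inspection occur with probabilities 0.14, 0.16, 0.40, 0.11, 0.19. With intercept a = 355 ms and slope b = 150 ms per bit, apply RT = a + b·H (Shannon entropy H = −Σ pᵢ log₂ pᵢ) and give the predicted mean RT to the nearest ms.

678 ms

H = 0.14·log₂(1/0.14) + 0.16·log₂(1/0.16) + 0.40·log₂(1/0.40) + 0.11·log₂(1/0.11) + 0.19·log₂(1/0.19) = 2.1544 bits.
RT = 355 + 150 × 2.1544 = 678.16 ms.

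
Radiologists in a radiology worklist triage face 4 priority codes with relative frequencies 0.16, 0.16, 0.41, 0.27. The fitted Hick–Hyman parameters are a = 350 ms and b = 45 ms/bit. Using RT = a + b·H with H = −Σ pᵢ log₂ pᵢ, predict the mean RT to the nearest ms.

435 ms

H = 0.16·log₂(1/0.16) + 0.16·log₂(1/0.16) + 0.41·log₂(1/0.41) + 0.27·log₂(1/0.27) = 1.8834 bits.
RT = 350 + 45 × 1.8834 = 434.75 ms.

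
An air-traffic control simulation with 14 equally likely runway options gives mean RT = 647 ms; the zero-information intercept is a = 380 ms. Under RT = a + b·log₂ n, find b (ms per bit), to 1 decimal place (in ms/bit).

70.1 ms/bit

log₂(14) = 3.8074 bits.
b = (RT − a)/log₂ n = (647 − 380) / 3.8074 = 70.127 ms/bit.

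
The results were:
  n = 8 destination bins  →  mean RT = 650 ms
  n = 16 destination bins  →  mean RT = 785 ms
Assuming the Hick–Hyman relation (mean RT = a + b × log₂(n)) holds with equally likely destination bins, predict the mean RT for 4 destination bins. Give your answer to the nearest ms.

515 ms

With log₂ n on the abscissa the relation is linear; from the two conditions:
  b = (785 − 650) / (log₂ 16 − log₂ 8) = 135 / (4 − 3) = 135 ms/bit
  a = 650 − 135 × 3 = 245 ms
Then RT(4) = 245 + 135 × log₂ 4 = 245 + 135 × 2 ≈ 515.000 ms.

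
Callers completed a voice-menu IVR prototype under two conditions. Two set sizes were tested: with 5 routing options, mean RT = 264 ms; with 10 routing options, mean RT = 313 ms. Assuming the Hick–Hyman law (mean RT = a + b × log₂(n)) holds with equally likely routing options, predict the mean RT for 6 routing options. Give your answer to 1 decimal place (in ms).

276.9 ms

Solve the two-equation system in a and b:
  b = (313 − 264) / (log₂ 10 − log₂ 5) = 49 / (3.3219 − 2.3219) = 49.000 ms/bit
  a = 264 − 49.000 × 2.3219 = 150.226 ms
Then RT(6) = 150.226 + 49.000 × log₂ 6 = 150.226 + 49.000 × 2.5850 ≈ 276.889 ms.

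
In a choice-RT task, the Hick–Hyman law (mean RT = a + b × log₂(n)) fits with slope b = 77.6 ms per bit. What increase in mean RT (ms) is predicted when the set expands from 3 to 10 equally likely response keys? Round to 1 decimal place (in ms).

134.8 ms

The intercept a cancels: ΔRT = b·(log₂ n₂ − log₂ n₁) = b·log₂(n₂/n₁).
log₂(10) − log₂(3) = 3.3219 − 1.5850 = 1.7370.
ΔRT = 77.6 × 1.7370 = 134.789 ms.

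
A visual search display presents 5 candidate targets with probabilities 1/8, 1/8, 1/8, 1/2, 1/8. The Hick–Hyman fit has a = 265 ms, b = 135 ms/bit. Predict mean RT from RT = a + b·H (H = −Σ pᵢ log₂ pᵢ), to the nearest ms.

Each term −pᵢ log₂ pᵢ: 0.125·3 + 0.125·3 + 0.125·3 + 0.5·1 + 0.125·3; summed, H = 2.000 bits.
Mean RT = a + bH = 265 + 135·2.000 = 535.00 ms.

535 ms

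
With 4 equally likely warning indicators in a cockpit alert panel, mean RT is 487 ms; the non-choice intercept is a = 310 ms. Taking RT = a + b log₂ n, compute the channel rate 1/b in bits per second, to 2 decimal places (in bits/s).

b = (487 − 310)/log₂ 4 = 177/2 = 88.500 ms per bit = 0.08850 s/bit; the reciprocal is 11.299 bits/s.

11.30 bits/s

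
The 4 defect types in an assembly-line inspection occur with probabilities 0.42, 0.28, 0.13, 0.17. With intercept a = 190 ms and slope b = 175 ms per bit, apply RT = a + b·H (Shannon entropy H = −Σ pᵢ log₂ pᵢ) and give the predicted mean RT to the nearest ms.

515 ms

H = 0.42·log₂(1/0.42) + 0.28·log₂(1/0.28) + 0.13·log₂(1/0.13) + 0.17·log₂(1/0.17) = 1.8571 bits.
RT = 190 + 175 × 1.8571 = 514.99 ms.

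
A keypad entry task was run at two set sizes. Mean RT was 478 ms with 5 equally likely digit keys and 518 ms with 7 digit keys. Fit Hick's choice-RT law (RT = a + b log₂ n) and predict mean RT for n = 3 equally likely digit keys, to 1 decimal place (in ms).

417.3 ms

Fit slope and intercept:
  b = (518 − 478) / (log₂ 7 − log₂ 5) = 40 / (2.8074 − 2.3219) = 82.402 ms/bit
  a = 478 − 82.402 × 2.3219 = 286.669 ms
Then RT(3) = 286.669 + 82.402 × log₂ 3 = 286.669 + 82.402 × 1.5850 ≈ 417.273 ms.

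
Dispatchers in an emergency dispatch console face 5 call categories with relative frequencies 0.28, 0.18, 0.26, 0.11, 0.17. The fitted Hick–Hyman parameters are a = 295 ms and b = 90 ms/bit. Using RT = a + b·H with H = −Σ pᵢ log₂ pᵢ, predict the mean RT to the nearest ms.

497 ms

Entropy contributions −pᵢ log₂ pᵢ: 0.5142, 0.4453, 0.5053, 0.3503, 0.4346; sum H = 2.2497 bits.
RT = a + bH = 295 + 90·2.2497 = 497.47 ms.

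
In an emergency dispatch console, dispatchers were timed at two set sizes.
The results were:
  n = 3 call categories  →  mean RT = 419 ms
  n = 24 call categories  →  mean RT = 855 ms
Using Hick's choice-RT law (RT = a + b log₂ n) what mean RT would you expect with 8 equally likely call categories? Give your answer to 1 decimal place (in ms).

624.7 ms

Solve the two-equation system in a and b:
  b = (855 − 419) / (log₂ 24 − log₂ 3) = 436 / (4.5850 − 1.5850) = 145.333 ms/bit
  a = 419 − 145.333 × 1.5850 = 188.652 ms
Then RT(8) = 188.652 + 145.333 × log₂ 8 = 188.652 + 145.333 × 3 ≈ 624.652 ms.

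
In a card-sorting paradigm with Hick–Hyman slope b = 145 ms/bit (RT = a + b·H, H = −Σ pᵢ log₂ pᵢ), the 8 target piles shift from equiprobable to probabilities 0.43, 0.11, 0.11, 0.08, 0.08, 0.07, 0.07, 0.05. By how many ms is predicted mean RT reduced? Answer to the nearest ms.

The RT saving is b·ΔH. Equiprobable H₀ = log₂(8) = 3.0000 bits; with the given probabilities H = 2.5604 bits.
b·(H₀ − H) = 145 × (3.0000 − 2.5604) = 63.75 ms.

64 ms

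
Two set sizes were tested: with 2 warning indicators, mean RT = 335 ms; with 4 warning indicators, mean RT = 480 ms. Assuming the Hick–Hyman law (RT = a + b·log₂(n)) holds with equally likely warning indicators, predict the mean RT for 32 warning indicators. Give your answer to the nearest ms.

With log₂ n on the abscissa the relation is linear; from the two conditions:
  b = (480 − 335) / (log₂ 4 − log₂ 2) = 145 / (2 − 1) = 145 ms/bit
  a = 335 − 145 × 1 = 190 ms
Then RT(32) = 190 + 145 × log₂ 32 = 190 + 145 × 5 ≈ 915.000 ms.

915 ms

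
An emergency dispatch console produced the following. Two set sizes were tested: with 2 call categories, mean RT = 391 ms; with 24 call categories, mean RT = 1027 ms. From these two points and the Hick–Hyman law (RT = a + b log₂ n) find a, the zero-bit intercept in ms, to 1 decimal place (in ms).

213.6 ms

Slope: b = (1027 − 391) / (log₂ 24 − log₂ 2) = 636/3.5850 = 177.408 ms/bit.
Intercept: a = 391 − 177.408·log₂(2) = 213.592 ms.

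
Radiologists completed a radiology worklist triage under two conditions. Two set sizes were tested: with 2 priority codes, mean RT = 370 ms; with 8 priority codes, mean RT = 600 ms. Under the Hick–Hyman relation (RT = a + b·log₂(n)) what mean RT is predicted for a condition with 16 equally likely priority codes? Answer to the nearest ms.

Solve the two-equation system in a and b:
  b = (600 − 370) / (log₂ 8 − log₂ 2) = 230 / (3 − 1) = 115 ms/bit
  a = 370 − 115 × 1 = 255 ms
Then RT(16) = 255 + 115 × log₂ 16 = 255 + 115 × 4 ≈ 715.000 ms.

715 ms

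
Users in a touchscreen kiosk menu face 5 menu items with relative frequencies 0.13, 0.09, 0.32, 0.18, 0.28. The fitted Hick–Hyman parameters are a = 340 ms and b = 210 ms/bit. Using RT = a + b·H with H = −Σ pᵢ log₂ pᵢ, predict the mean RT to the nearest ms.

798 ms

H = 0.13·log₂(1/0.13) + 0.09·log₂(1/0.09) + 0.32·log₂(1/0.32) + 0.18·log₂(1/0.18) + 0.28·log₂(1/0.28) = 2.1809 bits.
RT = 340 + 210 × 2.1809 = 797.98 ms.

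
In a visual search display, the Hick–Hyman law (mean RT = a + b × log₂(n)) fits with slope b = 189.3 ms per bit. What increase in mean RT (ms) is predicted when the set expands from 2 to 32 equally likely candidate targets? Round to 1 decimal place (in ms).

757.2 ms

Only the slope matters, since a is common to both: ΔRT = b·log₂(n₂/n₁).
log₂(32) − log₂(2) = log₂(32/2) = log₂(16) = 4.
ΔRT = 189.3 × 4.0000 = 757.200 ms.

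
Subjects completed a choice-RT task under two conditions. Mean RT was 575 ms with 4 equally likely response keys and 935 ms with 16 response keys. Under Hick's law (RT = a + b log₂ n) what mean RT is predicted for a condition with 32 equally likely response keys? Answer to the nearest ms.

1115 ms

With log₂ n on the abscissa the relation is linear; from the two conditions:
  b = (935 − 575) / (log₂ 16 − log₂ 4) = 360 / (4 − 2) = 180 ms/bit
  a = 575 − 180 × 2 = 215 ms
Then RT(32) = 215 + 180 × log₂ 32 = 215 + 180 × 5 ≈ 1115.000 ms.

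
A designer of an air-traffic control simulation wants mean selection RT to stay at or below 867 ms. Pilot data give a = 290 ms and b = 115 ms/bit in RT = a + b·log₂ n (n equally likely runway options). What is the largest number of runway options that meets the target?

32

Information budget: (867 − 290)/115 = 5.0174 bits, so n ≤ 2^5.0174 = 32.388 → at most 32.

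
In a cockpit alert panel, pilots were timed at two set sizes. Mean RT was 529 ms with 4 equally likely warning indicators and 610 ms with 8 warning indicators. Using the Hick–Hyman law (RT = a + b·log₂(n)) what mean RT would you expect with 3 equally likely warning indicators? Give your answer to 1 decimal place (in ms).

Solve the two-equation system in a and b:
  b = (610 − 529) / (log₂ 8 − log₂ 4) = 81 / (3 − 2) = 81.000 ms/bit
  a = 529 − 81.000 × 2 = 367.000 ms
Then RT(3) = 367.000 + 81.000 × log₂ 3 = 367.000 + 81.000 × 1.5850 ≈ 495.382 ms.

495.4 ms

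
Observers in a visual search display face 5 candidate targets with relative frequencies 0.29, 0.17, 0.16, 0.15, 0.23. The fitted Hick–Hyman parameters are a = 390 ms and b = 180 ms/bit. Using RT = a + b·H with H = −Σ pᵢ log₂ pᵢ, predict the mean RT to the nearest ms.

H = 0.29·log₂(1/0.29) + 0.17·log₂(1/0.17) + 0.16·log₂(1/0.16) + 0.15·log₂(1/0.15) + 0.23·log₂(1/0.23) = 2.2737 bits.
RT = 390 + 180 × 2.2737 = 799.27 ms.

799 ms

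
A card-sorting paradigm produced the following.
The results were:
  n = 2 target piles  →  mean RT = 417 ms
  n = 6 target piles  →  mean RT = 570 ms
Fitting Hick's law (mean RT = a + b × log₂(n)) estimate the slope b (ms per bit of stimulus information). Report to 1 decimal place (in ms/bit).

96.5 ms/bit

The slope on a log₂ axis is (570 − 417) / (2.5850 − 1) = 96.532 ms/bit.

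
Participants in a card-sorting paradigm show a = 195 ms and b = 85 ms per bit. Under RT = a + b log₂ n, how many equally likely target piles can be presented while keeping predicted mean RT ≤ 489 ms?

10

85·log₂ n ≤ 489 − 195 = 294, giving log₂ n ≤ 3.4588 and n ≤ 10.995. The largest whole number is 10.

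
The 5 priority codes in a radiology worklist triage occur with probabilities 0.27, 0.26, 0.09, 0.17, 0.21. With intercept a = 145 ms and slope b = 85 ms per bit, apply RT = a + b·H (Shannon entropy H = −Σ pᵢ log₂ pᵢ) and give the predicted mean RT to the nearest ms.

H = 0.27·log₂(1/0.27) + 0.26·log₂(1/0.26) + 0.09·log₂(1/0.09) + 0.17·log₂(1/0.17) + 0.21·log₂(1/0.21) = 2.2354 bits.
RT = 145 + 85 × 2.2354 = 335.01 ms.

335 ms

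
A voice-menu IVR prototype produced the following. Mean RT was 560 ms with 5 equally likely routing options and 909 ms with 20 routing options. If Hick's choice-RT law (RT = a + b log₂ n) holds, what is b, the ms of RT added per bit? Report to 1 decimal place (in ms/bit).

b = (RT₂ − RT₁)/(log₂ n₂ − log₂ n₁) = (909 − 560)/(4.3219 − 2.3219) = 174.500 ms/bit.

174.5 ms/bit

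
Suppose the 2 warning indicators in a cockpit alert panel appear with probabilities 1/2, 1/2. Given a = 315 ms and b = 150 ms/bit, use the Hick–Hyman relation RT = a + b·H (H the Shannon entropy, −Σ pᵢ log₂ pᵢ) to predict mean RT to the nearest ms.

465 ms

H = −Σ pᵢ log₂ pᵢ = 0.5·1 + 0.5·1 = 1.000 bits.
RT = 315 + 150 × 1.000 = 465.00 ms.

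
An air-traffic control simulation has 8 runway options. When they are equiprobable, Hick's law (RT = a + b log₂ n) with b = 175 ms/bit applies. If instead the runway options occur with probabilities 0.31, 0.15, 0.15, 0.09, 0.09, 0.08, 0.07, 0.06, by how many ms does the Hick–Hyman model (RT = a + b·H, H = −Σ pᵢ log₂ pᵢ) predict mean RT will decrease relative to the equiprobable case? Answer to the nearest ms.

Equiprobable entropy H₀ = log₂ 8 = 3.0000 bits.
Skewed entropy H = −Σ pᵢ log₂ pᵢ = 2.7738 bits.
ΔRT = b·(H₀ − H) = 175 × 0.2262 = 39.59 ms.

40 ms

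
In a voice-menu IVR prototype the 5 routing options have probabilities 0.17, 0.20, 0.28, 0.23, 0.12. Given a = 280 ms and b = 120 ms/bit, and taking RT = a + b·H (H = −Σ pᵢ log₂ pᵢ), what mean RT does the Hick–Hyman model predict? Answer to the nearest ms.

552 ms

Entropy contributions −pᵢ log₂ pᵢ: 0.4346, 0.4644, 0.5142, 0.4877, 0.3671; sum H = 2.2679 bits.
RT = a + bH = 280 + 120·2.2679 = 552.15 ms.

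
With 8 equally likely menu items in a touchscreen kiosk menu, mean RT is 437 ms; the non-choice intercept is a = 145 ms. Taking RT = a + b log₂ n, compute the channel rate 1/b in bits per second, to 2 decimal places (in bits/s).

Choice component = 437 − 145 = 292 ms over log₂(8) = 3 bits.
b = 292 / 3 = 97.333 ms/bit, so 1/b = 10.274 bits/s.

10.27 bits/s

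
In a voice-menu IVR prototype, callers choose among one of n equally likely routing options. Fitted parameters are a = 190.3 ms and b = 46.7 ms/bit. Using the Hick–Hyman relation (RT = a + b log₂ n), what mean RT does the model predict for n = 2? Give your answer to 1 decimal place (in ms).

237.0 ms

log₂(2) = 1 bits, so RT = 190.3 + 46.7 × 1 ≈ 237.000 ms.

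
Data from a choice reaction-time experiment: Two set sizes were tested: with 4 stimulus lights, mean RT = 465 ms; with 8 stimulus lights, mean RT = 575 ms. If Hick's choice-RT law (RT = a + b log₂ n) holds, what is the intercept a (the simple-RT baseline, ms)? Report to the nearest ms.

Slope: b = (575 − 465) / (log₂ 8 − log₂ 4) = 110/1.0000 = 110 ms/bit.
a = RT₁ − b·log₂ n₁ = 465 − 110 × 2 = 245.000 ms.

245 ms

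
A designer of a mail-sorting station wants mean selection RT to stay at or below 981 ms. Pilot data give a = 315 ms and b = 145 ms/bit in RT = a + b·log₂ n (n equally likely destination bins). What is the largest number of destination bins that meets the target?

145·log₂ n ≤ 981 − 315 = 666, giving log₂ n ≤ 4.5931 and n ≤ 24.136. The largest whole number is 24.

24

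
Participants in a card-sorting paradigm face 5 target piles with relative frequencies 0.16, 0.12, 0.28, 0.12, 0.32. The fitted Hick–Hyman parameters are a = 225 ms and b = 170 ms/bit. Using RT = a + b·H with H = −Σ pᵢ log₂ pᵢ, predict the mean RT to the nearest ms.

H = 0.16·log₂(1/0.16) + 0.12·log₂(1/0.12) + 0.28·log₂(1/0.28) + 0.12·log₂(1/0.12) + 0.32·log₂(1/0.32) = 2.1974 bits.
RT = 225 + 170 × 2.1974 = 598.56 ms.

599 ms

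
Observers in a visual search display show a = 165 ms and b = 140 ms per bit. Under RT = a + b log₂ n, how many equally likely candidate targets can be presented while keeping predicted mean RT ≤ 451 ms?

140·log₂ n ≤ 451 − 165 = 286, giving log₂ n ≤ 2.0429 and n ≤ 4.121. The largest whole number is 4.

4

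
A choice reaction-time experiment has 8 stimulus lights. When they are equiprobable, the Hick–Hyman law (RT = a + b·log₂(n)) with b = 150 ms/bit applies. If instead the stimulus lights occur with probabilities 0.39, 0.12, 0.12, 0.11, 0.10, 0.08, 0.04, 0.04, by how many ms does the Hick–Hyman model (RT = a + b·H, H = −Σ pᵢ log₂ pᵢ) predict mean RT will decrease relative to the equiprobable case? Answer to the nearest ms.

59 ms

The RT saving is b·ΔH. Equiprobable H₀ = log₂(8) = 3.0000 bits; with the given probabilities H = 2.6094 bits.
b·(H₀ − H) = 150 × (3.0000 − 2.6094) = 58.59 ms.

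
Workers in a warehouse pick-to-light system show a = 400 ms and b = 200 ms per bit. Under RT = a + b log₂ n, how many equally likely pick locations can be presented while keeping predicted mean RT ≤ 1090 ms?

10

Set 400 + 200·log₂ n ≤ 1090 → log₂ n ≤ (1090 − 400)/200 = 3.4500.
So n ≤ 2^3.4500 = 10.928; the largest integer n is 10.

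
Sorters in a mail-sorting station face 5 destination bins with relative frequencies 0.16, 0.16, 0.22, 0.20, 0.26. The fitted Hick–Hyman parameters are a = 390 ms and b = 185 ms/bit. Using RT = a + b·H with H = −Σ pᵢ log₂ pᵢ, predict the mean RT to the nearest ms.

815 ms

H = 0.16·log₂(1/0.16) + 0.16·log₂(1/0.16) + 0.22·log₂(1/0.22) + 0.20·log₂(1/0.20) + 0.26·log₂(1/0.26) = 2.2963 bits.
RT = 390 + 185 × 2.2963 = 814.81 ms.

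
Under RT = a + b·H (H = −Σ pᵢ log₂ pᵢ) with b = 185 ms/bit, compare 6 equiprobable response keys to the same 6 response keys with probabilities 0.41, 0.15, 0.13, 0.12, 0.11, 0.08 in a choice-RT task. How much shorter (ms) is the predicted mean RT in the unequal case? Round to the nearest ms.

47 ms

Equiprobable entropy H₀ = log₂ 6 = 2.5850 bits.
Skewed entropy H = −Σ pᵢ log₂ pᵢ = 2.3294 bits.
ΔRT = b·(H₀ − H) = 185 × 0.2555 = 47.27 ms.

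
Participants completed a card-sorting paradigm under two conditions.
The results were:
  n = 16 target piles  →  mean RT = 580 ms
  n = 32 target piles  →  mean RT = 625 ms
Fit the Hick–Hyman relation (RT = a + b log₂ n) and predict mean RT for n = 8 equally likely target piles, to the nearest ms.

535 ms

With log₂ n on the abscissa the relation is linear; from the two conditions:
  b = (625 − 580) / (log₂ 32 − log₂ 16) = 45 / (5 − 4) = 45 ms/bit
  a = 580 − 45 × 4 = 400 ms
Then RT(8) = 400 + 45 × log₂ 8 = 400 + 45 × 3 ≈ 535.000 ms.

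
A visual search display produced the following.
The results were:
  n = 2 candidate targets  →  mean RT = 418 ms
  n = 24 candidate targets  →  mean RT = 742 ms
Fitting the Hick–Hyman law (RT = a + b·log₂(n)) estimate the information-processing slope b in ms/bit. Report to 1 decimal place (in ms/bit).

90.4 ms/bit

Slope: b = (742 − 418) / (log₂ 24 − log₂ 2) = 324/3.5850 = 90.378 ms/bit.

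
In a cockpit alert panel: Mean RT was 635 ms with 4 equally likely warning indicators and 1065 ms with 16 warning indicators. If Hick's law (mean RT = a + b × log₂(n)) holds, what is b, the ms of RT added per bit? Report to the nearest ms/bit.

b = (RT₂ − RT₁)/(log₂ n₂ − log₂ n₁) = (1065 − 635)/(4 − 2) = 215 ms/bit.

215 ms/bit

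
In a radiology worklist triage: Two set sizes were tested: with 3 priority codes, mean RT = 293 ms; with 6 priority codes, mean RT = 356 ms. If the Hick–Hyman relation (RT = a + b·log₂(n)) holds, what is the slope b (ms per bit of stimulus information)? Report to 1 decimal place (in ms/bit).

The slope on a log₂ axis is (356 − 293) / (2.5850 − 1.5850) = 63.000 ms/bit.

63.0 ms/bit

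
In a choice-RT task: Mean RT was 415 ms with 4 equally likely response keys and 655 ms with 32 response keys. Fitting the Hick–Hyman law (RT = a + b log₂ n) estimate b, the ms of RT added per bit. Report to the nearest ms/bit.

Slope: b = (655 − 415) / (log₂ 32 − log₂ 4) = 240/3.0000 = 80 ms/bit.

80 ms/bit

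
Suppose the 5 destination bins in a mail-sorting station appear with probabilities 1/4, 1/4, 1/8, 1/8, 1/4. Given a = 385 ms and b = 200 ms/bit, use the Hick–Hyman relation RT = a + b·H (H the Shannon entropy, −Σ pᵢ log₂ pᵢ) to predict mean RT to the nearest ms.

835 ms

H = −Σ pᵢ log₂ pᵢ = 0.25·2 + 0.25·2 + 0.125·3 + 0.125·3 + 0.25·2 = 2.250 bits.
RT = 385 + 200 × 2.250 = 835.00 ms.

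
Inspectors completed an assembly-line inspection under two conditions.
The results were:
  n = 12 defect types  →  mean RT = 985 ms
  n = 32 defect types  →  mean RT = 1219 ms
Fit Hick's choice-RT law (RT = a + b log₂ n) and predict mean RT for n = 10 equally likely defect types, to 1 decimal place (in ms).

941.5 ms

With log₂ n on the abscissa the relation is linear; from the two conditions:
  b = (1219 − 985) / (log₂ 32 − log₂ 12) = 234 / (5 − 3.5850) = 165.367 ms/bit
  a = 985 − 165.367 × 3.5850 = 392.167 ms
Then RT(10) = 392.167 + 165.367 × log₂ 10 = 392.167 + 165.367 × 3.3219 ≈ 941.503 ms.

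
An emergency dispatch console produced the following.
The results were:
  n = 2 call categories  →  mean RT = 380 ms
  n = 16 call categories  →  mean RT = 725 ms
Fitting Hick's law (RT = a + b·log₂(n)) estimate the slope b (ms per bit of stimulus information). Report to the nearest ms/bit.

115 ms/bit

Slope: b = (725 − 380) / (log₂ 16 − log₂ 2) = 345/3.0000 = 115 ms/bit.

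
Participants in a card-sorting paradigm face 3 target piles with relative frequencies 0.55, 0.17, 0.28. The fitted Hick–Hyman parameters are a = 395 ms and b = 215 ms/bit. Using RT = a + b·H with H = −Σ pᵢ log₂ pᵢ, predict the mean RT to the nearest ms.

Entropy contributions −pᵢ log₂ pᵢ: 0.4744, 0.4346, 0.5142; sum H = 1.4232 bits.
RT = a + bH = 395 + 215·1.4232 = 700.98 ms.

701 ms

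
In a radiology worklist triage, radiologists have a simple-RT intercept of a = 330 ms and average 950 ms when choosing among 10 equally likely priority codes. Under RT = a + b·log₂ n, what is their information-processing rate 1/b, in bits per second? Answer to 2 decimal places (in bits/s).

Choice component = 950 − 330 = 620 ms over log₂(10) = 3.3219 bits.
b = 620 / 3.3219 = 186.639 ms/bit, so 1/b = 5.358 bits/s.

5.36 bits/s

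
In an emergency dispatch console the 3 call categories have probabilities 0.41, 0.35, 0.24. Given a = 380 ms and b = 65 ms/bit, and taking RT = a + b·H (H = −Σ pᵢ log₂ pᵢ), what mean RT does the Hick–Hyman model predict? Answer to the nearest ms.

H = 0.41·log₂(1/0.41) + 0.35·log₂(1/0.35) + 0.24·log₂(1/0.24) = 1.5516 bits.
RT = 380 + 65 × 1.5516 = 480.86 ms.

481 ms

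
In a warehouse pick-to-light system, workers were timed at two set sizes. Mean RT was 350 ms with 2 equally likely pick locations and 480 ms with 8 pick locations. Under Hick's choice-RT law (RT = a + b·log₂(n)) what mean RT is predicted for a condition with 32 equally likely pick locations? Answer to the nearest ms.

610 ms

Fit slope and intercept:
  b = (480 − 350) / (log₂ 8 − log₂ 2) = 130 / (3 − 1) = 65 ms/bit
  a = 350 − 65 × 1 = 285 ms
Then RT(32) = 285 + 65 × log₂ 32 = 285 + 65 × 5 ≈ 610.000 ms.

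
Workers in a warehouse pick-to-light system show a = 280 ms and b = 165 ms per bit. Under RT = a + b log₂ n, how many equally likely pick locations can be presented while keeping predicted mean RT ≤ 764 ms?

165·log₂ n ≤ 764 − 280 = 484, giving log₂ n ≤ 2.9333 and n ≤ 7.639. The largest whole number is 7.

7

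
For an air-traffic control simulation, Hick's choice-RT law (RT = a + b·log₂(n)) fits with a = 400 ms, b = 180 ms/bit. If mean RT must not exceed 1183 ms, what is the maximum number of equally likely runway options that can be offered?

20

Information budget: (1183 − 400)/180 = 4.3500 bits, so n ≤ 2^4.3500 = 20.393 → at most 20.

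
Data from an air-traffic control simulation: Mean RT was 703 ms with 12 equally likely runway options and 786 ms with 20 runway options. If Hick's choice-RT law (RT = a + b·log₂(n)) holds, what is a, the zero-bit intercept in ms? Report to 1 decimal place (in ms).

299.2 ms

Slope: b = (786 − 703) / (log₂ 20 − log₂ 12) = 83/0.7370 = 112.624 ms/bit.
a = RT₁ − b·log₂ n₁ = 703 − 112.624 × 3.5850 = 299.247 ms.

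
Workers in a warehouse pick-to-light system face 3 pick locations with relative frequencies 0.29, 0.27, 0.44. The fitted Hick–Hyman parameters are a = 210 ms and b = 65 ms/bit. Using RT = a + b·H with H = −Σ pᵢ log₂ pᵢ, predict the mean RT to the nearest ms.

311 ms

H = 0.29·log₂(1/0.29) + 0.27·log₂(1/0.27) + 0.44·log₂(1/0.44) = 1.5491 bits.
RT = 210 + 65 × 1.5491 = 310.69 ms.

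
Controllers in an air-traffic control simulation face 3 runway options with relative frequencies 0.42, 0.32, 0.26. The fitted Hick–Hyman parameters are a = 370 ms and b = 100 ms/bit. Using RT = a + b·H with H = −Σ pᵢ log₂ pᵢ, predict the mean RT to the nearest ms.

Entropy contributions −pᵢ log₂ pᵢ: 0.5256, 0.5260, 0.5053; sum H = 1.5570 bits.
RT = a + bH = 370 + 100·1.5570 = 525.70 ms.

526 ms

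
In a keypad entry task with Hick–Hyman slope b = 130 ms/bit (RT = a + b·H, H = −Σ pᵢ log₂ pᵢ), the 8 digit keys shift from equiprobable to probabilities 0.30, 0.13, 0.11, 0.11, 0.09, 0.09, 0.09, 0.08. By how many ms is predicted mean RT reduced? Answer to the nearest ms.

22 ms

The RT saving is b·ΔH. Equiprobable H₀ = log₂(8) = 3.0000 bits; with the given probabilities H = 2.8338 bits.
b·(H₀ − H) = 130 × (3.0000 − 2.8338) = 21.61 ms.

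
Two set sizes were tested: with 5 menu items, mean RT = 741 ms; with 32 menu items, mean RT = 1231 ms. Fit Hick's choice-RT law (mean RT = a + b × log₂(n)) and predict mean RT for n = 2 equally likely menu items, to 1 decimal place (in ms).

With log₂ n on the abscissa the relation is linear; from the two conditions:
  b = (1231 − 741) / (log₂ 32 − log₂ 5) = 490 / (5 − 2.3219) = 182.967 ms/bit
  a = 741 − 182.967 × 2.3219 = 316.163 ms
Then RT(2) = 316.163 + 182.967 × log₂ 2 = 316.163 + 182.967 × 1 ≈ 499.130 ms.

499.1 ms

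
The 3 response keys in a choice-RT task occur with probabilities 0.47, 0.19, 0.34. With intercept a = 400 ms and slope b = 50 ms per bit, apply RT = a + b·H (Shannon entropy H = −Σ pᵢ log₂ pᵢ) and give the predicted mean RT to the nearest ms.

475 ms

Entropy contributions −pᵢ log₂ pᵢ: 0.5120, 0.4552, 0.5292; sum H = 1.4964 bits.
RT = a + bH = 400 + 50·1.4964 = 474.82 ms.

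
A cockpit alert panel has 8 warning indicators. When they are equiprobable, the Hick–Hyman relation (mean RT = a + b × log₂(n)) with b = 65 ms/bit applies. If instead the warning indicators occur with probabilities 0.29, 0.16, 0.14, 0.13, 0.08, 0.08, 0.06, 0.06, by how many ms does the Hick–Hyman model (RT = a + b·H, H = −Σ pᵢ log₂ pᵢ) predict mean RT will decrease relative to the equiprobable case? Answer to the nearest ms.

14 ms

Equiprobable entropy H₀ = log₂ 8 = 3.0000 bits.
Skewed entropy H = −Σ pᵢ log₂ pᵢ = 2.7908 bits.
ΔRT = b·(H₀ − H) = 65 × 0.2092 = 13.60 ms.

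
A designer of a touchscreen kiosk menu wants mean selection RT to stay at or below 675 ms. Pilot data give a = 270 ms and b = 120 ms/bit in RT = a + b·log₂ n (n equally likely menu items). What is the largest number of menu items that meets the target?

Information budget: (675 − 270)/120 = 3.3750 bits, so n ≤ 2^3.3750 = 10.375 → at most 10.

10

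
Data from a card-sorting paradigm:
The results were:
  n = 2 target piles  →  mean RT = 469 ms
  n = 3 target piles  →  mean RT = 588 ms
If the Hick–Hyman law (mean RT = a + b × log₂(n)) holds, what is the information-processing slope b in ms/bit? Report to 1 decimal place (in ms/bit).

203.4 ms/bit

b = (RT₂ − RT₁)/(log₂ n₂ − log₂ n₁) = (588 − 469)/(1.5850 − 1) = 203.432 ms/bit.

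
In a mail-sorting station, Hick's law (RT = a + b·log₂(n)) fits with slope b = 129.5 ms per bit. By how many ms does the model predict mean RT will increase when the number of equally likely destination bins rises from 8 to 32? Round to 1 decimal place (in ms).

259.0 ms

Only the slope matters, since a is common to both: ΔRT = b·log₂(n₂/n₁).
log₂(32) − log₂(8) = log₂(32/8) = log₂(4) = 2.
ΔRT = 129.5 × 2.0000 = 259.000 ms.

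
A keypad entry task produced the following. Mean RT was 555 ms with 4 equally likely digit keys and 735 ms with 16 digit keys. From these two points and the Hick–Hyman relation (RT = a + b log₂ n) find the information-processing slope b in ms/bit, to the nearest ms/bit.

Slope: b = (735 − 555) / (log₂ 16 − log₂ 4) = 180/2.0000 = 90 ms/bit.

90 ms/bit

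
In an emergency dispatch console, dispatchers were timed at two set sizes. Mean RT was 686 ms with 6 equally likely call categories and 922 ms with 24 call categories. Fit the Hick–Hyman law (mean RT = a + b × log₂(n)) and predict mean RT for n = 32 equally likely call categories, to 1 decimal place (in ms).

971.0 ms

RT is linear in log₂ n, so two points fix the line:
  b = (922 − 686) / (log₂ 24 − log₂ 6) = 236 / (4.5850 − 2.5850) = 118.000 ms/bit
  a = 686 − 118.000 × 2.5850 = 380.974 ms
Then RT(32) = 380.974 + 118.000 × log₂ 32 = 380.974 + 118.000 × 5 ≈ 970.974 ms.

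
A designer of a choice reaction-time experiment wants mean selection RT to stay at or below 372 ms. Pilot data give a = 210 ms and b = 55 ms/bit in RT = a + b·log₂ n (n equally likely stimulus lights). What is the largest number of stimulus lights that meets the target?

Information budget: (372 − 210)/55 = 2.9455 bits, so n ≤ 2^2.9455 = 7.703 → at most 7.

7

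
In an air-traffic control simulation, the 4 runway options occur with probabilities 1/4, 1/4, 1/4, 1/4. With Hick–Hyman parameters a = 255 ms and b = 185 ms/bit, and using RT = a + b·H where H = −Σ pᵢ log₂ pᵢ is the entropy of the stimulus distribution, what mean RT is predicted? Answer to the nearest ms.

625 ms

H = −Σ pᵢ log₂ pᵢ = 0.25·2 + 0.25·2 + 0.25·2 + 0.25·2 = 2.000 bits.
RT = 255 + 185 × 2.000 = 625.00 ms.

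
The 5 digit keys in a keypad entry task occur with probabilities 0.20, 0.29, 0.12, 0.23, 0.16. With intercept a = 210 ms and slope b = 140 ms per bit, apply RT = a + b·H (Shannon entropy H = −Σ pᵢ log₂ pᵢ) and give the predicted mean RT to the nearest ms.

H = 0.20·log₂(1/0.20) + 0.29·log₂(1/0.29) + 0.12·log₂(1/0.12) + 0.23·log₂(1/0.23) + 0.16·log₂(1/0.16) = 2.2600 bits.
RT = 210 + 140 × 2.2600 = 526.41 ms.

526 ms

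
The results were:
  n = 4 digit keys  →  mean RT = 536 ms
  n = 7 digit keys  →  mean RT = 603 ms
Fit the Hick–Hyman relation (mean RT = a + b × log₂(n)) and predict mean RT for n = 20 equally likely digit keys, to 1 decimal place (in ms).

Solve the two-equation system in a and b:
  b = (603 − 536) / (log₂ 7 − log₂ 4) = 67 / (2.8074 − 2) = 82.987 ms/bit
  a = 536 − 82.987 × 2 = 370.026 ms
Then RT(20) = 370.026 + 82.987 × log₂ 20 = 370.026 + 82.987 × 4.3219 ≈ 728.690 ms.

728.7 ms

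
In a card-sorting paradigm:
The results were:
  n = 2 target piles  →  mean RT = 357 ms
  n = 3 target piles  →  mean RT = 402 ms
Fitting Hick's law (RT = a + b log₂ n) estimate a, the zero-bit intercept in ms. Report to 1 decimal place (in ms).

b = (RT₂ − RT₁)/(log₂ n₂ − log₂ n₁) = (402 − 357)/(1.5850 − 1) = 76.928 ms/bit.
a = RT₁ − b·log₂ n₁ = 357 − 76.928 × 1 = 280.072 ms.

280.1 ms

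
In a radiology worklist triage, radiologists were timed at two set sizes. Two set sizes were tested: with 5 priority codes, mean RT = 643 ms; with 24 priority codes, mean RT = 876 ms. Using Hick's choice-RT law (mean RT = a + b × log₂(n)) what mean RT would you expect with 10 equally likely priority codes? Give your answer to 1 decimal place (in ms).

RT is linear in log₂ n, so two points fix the line:
  b = (876 − 643) / (log₂ 24 − log₂ 5) = 233 / (4.5850 − 2.3219) = 102.959 ms/bit
  a = 643 − 102.959 × 2.3219 = 403.936 ms
Then RT(10) = 403.936 + 102.959 × log₂ 10 = 403.936 + 102.959 × 3.3219 ≈ 745.959 ms.

746.0 ms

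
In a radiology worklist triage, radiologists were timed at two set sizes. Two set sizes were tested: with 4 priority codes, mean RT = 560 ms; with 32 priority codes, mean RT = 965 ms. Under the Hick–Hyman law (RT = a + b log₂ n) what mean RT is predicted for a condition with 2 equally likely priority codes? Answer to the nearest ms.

425 ms

RT is linear in log₂ n, so two points fix the line:
  b = (965 − 560) / (log₂ 32 − log₂ 4) = 405 / (5 − 2) = 135 ms/bit
  a = 560 − 135 × 2 = 290 ms
Then RT(2) = 290 + 135 × log₂ 2 = 290 + 135 × 1 ≈ 425.000 ms.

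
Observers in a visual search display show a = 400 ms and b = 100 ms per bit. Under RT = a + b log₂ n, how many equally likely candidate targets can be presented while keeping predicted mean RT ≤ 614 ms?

4

Set 400 + 100·log₂ n ≤ 614 → log₂ n ≤ (614 − 400)/100 = 2.1400.
So n ≤ 2^2.1400 = 4.408; the largest integer n is 4.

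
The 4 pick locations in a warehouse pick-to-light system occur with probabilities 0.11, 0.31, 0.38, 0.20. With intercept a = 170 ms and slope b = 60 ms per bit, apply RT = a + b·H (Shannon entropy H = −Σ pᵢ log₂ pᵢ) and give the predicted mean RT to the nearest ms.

Entropy contributions −pᵢ log₂ pᵢ: 0.3503, 0.5238, 0.5305, 0.4644; sum H = 1.8689 bits.
RT = a + bH = 170 + 60·1.8689 = 282.14 ms.

282 ms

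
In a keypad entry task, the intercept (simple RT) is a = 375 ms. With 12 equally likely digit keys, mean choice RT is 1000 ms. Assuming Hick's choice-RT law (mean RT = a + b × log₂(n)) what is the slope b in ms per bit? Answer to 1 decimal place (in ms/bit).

174.3 ms/bit

b = (1000 − 375) / log₂(12) = 625 / 3.5850 = 174.339 ms/bit.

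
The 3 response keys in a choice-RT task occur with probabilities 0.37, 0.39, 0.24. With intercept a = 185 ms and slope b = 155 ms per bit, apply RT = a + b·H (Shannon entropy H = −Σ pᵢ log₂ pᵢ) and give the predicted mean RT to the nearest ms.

426 ms

H = 0.37·log₂(1/0.37) + 0.39·log₂(1/0.39) + 0.24·log₂(1/0.24) = 1.5547 bits.
RT = 185 + 155 × 1.5547 = 425.97 ms.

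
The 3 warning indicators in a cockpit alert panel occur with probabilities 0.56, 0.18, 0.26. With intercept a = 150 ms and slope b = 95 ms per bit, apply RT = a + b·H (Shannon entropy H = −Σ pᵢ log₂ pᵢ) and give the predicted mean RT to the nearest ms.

285 ms

H = 0.56·log₂(1/0.56) + 0.18·log₂(1/0.18) + 0.26·log₂(1/0.26) = 1.4190 bits.
RT = 150 + 95 × 1.4190 = 284.81 ms.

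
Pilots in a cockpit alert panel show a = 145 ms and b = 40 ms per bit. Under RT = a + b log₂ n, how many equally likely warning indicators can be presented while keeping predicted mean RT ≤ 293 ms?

12

40·log₂ n ≤ 293 − 145 = 148, giving log₂ n ≤ 3.7000 and n ≤ 12.996. The largest whole number is 12.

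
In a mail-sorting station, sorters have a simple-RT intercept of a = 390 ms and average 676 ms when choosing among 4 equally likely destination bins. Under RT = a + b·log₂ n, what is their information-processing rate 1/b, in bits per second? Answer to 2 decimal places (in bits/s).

6.99 bits/s

b = (676 − 390)/log₂ 4 = 286/2 = 143.000 ms per bit = 0.14300 s/bit; the reciprocal is 6.993 bits/s.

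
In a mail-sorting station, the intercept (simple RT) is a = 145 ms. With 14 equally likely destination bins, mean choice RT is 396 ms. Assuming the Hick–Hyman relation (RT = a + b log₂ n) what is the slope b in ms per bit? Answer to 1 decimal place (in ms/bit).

65.9 ms/bit

log₂(14) = 3.8074 bits.
b = (RT − a)/log₂ n = (396 − 145) / 3.8074 = 65.925 ms/bit.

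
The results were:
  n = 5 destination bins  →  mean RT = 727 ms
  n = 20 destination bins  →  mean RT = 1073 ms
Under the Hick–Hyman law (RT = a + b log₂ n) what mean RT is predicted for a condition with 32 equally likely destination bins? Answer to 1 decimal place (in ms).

Fit slope and intercept:
  b = (1073 − 727) / (log₂ 20 − log₂ 5) = 346 / (4.3219 − 2.3219) = 173.000 ms/bit
  a = 727 − 173.000 × 2.3219 = 325.306 ms
Then RT(32) = 325.306 + 173.000 × log₂ 32 = 325.306 + 173.000 × 5 ≈ 1190.306 ms.

1190.3 ms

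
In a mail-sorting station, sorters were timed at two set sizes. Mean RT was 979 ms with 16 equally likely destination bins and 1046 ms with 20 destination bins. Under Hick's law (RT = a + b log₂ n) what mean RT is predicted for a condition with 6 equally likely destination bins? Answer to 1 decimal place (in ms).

684.5 ms

Fit slope and intercept:
  b = (1046 − 979) / (log₂ 20 − log₂ 16) = 67 / (4.3219 − 4) = 208.121 ms/bit
  a = 979 − 208.121 × 4 = 146.516 ms
Then RT(6) = 146.516 + 208.121 × log₂ 6 = 146.516 + 208.121 × 2.5850 ≈ 684.501 ms.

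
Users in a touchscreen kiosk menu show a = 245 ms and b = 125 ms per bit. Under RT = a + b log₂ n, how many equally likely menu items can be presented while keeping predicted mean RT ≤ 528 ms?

4

Information budget: (528 − 245)/125 = 2.2640 bits, so n ≤ 2^2.2640 = 4.803 → at most 4.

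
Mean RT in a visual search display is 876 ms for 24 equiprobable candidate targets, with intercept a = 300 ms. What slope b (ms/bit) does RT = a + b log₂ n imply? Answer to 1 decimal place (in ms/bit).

b = (876 − 300) / log₂(24) = 576 / 4.5850 = 125.628 ms/bit.

125.6 ms/bit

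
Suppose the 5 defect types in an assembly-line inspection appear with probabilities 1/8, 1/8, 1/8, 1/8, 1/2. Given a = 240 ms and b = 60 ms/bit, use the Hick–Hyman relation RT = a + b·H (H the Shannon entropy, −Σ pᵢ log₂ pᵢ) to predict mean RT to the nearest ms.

360 ms

H = −Σ pᵢ log₂ pᵢ = 0.125·3 + 0.125·3 + 0.125·3 + 0.125·3 + 0.5·1 = 2.000 bits.
RT = 240 + 60 × 2.000 = 360.00 ms.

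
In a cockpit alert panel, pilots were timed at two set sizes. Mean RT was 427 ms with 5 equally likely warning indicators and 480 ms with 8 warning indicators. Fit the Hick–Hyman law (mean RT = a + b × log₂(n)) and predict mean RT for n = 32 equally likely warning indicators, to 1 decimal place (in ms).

Solve the two-equation system in a and b:
  b = (480 − 427) / (log₂ 8 − log₂ 5) = 53 / (3 − 2.3219) = 78.163 ms/bit
  a = 427 − 78.163 × 2.3219 = 245.512 ms
Then RT(32) = 245.512 + 78.163 × log₂ 32 = 245.512 + 78.163 × 5 ≈ 636.326 ms.

636.3 ms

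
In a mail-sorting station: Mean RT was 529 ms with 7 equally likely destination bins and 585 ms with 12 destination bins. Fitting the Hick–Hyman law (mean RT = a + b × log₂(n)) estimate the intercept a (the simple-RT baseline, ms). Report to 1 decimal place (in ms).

326.8 ms

Slope: b = (585 − 529) / (log₂ 12 − log₂ 7) = 56/0.7776 = 72.016 ms/bit.
Intercept: a = 529 − 72.016·log₂(7) = 326.826 ms.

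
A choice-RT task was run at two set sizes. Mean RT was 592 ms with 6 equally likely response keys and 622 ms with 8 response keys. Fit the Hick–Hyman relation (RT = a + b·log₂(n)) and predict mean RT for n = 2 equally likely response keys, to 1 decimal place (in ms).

Fit slope and intercept:
  b = (622 − 592) / (log₂ 8 − log₂ 6) = 30 / (3 − 2.5850) = 72.283 ms/bit
  a = 592 − 72.283 × 2.5850 = 405.152 ms
Then RT(2) = 405.152 + 72.283 × log₂ 2 = 405.152 + 72.283 × 1 ≈ 477.435 ms.

477.4 ms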